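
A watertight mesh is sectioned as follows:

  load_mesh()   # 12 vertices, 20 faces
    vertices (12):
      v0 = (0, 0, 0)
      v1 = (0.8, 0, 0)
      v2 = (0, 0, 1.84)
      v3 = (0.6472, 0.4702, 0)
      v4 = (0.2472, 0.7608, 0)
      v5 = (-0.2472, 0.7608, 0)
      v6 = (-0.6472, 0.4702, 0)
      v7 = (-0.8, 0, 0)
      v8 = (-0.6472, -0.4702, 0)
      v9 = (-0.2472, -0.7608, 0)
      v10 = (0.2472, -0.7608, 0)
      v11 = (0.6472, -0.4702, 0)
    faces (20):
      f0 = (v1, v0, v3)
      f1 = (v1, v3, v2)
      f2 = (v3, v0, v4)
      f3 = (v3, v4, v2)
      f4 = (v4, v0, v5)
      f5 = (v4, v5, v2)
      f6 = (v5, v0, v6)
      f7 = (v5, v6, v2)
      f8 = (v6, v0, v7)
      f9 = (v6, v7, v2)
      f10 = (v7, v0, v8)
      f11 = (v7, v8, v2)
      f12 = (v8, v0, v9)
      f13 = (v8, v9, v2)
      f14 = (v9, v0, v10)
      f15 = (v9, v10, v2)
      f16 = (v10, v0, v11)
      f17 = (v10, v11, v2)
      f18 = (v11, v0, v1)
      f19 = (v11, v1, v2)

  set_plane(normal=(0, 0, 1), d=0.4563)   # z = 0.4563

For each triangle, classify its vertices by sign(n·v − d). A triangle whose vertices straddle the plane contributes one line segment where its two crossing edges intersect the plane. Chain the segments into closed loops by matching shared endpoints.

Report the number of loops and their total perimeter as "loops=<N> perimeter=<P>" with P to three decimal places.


loops=1 perimeter=3.718

Straddling triangles (10 of 20):
  (v1,v3,v2) [--+] → (0.486701, 0.353596, 0.4563)–(0.601609, 0, 0.4563)  len=0.3718
  (v3,v4,v2) [--+] → (0.185897, 0.57213, 0.4563)–(0.486701, 0.353596, 0.4563)  len=0.3718
  (v4,v5,v2) [--+] → (-0.185897, 0.57213, 0.4563)–(0.185897, 0.57213, 0.4563)  len=0.3718
  (v5,v6,v2) [--+] → (-0.486701, 0.353596, 0.4563)–(-0.185897, 0.57213, 0.4563)  len=0.3718
  (v6,v7,v2) [--+] → (-0.601609, 0, 0.4563)–(-0.486701, 0.353596, 0.4563)  len=0.3718
  (v7,v8,v2) [--+] → (-0.486701, -0.353596, 0.4563)–(-0.601609, 0, 0.4563)  len=0.3718
  (v8,v9,v2) [--+] → (-0.185897, -0.57213, 0.4563)–(-0.486701, -0.353596, 0.4563)  len=0.3718
  (v9,v10,v2) [--+] → (0.185897, -0.57213, 0.4563)–(-0.185897, -0.57213, 0.4563)  len=0.3718
  (v10,v11,v2) [--+] → (0.486701, -0.353596, 0.4563)–(0.185897, -0.57213, 0.4563)  len=0.3718
  (v11,v1,v2) [--+] → (0.601609, 0, 0.4563)–(0.486701, -0.353596, 0.4563)  len=0.3718

Chained into 1 loop(s):
  loop 1: 10 segments, perimeter = 3.7180
Total perimeter = 3.718


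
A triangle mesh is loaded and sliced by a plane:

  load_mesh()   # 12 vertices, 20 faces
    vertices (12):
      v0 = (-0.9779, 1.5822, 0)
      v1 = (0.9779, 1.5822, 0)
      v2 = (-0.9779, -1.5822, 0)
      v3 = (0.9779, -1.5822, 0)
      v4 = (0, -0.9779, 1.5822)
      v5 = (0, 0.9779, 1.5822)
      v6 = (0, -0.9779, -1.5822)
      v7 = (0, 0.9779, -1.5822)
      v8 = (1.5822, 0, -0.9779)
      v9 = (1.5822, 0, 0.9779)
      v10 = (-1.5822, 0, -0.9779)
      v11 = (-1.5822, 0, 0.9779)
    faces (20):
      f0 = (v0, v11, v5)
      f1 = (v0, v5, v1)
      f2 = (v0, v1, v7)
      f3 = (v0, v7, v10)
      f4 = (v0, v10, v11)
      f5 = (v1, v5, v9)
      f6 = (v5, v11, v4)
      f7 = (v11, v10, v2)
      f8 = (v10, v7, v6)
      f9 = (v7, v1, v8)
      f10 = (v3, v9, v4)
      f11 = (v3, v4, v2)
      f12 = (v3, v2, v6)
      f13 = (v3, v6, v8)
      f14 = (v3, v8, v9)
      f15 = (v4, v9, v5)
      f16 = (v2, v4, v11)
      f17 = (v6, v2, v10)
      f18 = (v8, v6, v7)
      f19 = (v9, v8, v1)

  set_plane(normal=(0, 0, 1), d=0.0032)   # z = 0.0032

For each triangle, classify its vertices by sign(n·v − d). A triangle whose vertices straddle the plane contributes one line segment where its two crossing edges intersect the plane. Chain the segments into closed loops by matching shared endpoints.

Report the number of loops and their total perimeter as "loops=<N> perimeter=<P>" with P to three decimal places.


loops=1 perimeter=10.679

Straddling triangles (10 of 20):
  (v0,v11,v5) [-++] → (-0.979877, 1.57702, 0.0032)–(-0.975922, 1.58098, 0.0032)  len=0.0056
  (v0,v5,v1) [-+-] → (-0.975922, 1.58098, 0.0032)–(0.975922, 1.58098, 0.0032)  len=1.9518
  (v0,v10,v11) [--+] → (-1.5822, 0, 0.0032)–(-0.979877, 1.57702, 0.0032)  len=1.6881
  (v1,v5,v9) [-++] → (0.975922, 1.58098, 0.0032)–(0.979877, 1.57702, 0.0032)  len=0.0056
  (v11,v10,v2) [+--] → (-1.5822, 0, 0.0032)–(-0.979877, -1.57702, 0.0032)  len=1.6881
  (v3,v9,v4) [-++] → (0.979877, -1.57702, 0.0032)–(0.975922, -1.58098, 0.0032)  len=0.0056
  (v3,v4,v2) [-+-] → (0.975922, -1.58098, 0.0032)–(-0.975922, -1.58098, 0.0032)  len=1.9518
  (v3,v8,v9) [--+] → (1.5822, 0, 0.0032)–(0.979877, -1.57702, 0.0032)  len=1.6881
  (v2,v4,v11) [-++] → (-0.975922, -1.58098, 0.0032)–(-0.979877, -1.57702, 0.0032)  len=0.0056
  (v9,v8,v1) [+--] → (1.5822, 0, 0.0032)–(0.979877, 1.57702, 0.0032)  len=1.6881

Chained into 1 loop(s):
  loop 1: 10 segments, perimeter = 10.6786
Total perimeter = 10.679


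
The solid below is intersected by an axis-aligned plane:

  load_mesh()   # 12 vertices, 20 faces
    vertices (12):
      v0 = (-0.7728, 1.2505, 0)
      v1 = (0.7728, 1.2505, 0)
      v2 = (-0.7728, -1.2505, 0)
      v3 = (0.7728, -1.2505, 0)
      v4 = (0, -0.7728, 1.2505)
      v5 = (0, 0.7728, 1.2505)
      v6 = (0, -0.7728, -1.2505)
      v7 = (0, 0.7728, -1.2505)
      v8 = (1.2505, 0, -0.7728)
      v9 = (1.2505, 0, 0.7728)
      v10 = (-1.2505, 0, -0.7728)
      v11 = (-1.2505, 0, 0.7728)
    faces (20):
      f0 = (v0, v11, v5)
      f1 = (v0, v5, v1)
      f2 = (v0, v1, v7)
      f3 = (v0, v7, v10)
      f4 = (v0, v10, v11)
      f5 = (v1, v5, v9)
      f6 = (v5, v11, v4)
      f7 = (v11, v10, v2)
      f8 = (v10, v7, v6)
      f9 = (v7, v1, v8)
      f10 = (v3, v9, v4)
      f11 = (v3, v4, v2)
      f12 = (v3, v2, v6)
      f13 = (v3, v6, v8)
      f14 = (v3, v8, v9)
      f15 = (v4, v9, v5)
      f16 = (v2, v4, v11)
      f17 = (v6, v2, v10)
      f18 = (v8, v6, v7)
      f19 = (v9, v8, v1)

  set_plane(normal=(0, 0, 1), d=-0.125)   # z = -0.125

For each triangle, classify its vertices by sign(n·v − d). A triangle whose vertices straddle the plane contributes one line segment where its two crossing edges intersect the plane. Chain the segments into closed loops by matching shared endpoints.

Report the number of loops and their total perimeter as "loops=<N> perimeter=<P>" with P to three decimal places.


Straddling triangles (10 of 20):
  (v0,v1,v7) [++-] → (0.695551, 1.20275, -0.125)–(-0.695551, 1.20275, -0.125)  len=1.3911
  (v0,v7,v10) [+--] → (-0.695551, 1.20275, -0.125)–(-0.850068, 1.04823, -0.125)  len=0.2185
  (v0,v10,v11) [+-+] → (-0.850068, 1.04823, -0.125)–(-1.2505, 0, -0.125)  len=1.1221
  (v11,v10,v2) [+-+] → (-1.2505, 0, -0.125)–(-0.850068, -1.04823, -0.125)  len=1.1221
  (v7,v1,v8) [-+-] → (0.695551, 1.20275, -0.125)–(0.850068, 1.04823, -0.125)  len=0.2185
  (v3,v2,v6) [++-] → (-0.695551, -1.20275, -0.125)–(0.695551, -1.20275, -0.125)  len=1.3911
  (v3,v6,v8) [+--] → (0.695551, -1.20275, -0.125)–(0.850068, -1.04823, -0.125)  len=0.2185
  (v3,v8,v9) [+-+] → (0.850068, -1.04823, -0.125)–(1.2505, 0, -0.125)  len=1.1221
  (v6,v2,v10) [-+-] → (-0.695551, -1.20275, -0.125)–(-0.850068, -1.04823, -0.125)  len=0.2185
  (v9,v8,v1) [+-+] → (1.2505, 0, -0.125)–(0.850068, 1.04823, -0.125)  len=1.1221

Chained into 1 loop(s):
  loop 1: 10 segments, perimeter = 8.1447
Total perimeter = 8.145

loops=1 perimeter=8.145


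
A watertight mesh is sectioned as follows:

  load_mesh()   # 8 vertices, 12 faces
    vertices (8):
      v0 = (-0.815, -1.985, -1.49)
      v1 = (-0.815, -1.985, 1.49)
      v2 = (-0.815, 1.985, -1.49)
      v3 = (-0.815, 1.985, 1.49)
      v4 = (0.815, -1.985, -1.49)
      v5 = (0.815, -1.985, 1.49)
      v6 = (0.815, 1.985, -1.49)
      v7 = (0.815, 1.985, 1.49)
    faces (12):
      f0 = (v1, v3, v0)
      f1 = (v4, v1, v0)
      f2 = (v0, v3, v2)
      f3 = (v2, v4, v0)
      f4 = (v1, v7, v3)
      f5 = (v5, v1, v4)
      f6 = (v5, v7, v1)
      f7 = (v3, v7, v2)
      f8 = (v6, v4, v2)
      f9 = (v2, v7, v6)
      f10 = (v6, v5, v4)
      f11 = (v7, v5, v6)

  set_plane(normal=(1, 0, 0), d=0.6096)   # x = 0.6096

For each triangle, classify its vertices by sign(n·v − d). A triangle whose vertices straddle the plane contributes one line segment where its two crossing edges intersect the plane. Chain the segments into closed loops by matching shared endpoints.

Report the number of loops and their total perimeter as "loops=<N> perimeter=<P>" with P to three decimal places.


loops=1 perimeter=13.900

Straddling triangles (8 of 12):
  (v4,v1,v0) [+--] → (0.6096, -1.985, -1.11448)–(0.6096, -1.985, -1.49)  len=0.3755
  (v2,v4,v0) [-+-] → (0.6096, -1.48473, -1.49)–(0.6096, -1.985, -1.49)  len=0.5003
  (v1,v7,v3) [-+-] → (0.6096, 1.48473, 1.49)–(0.6096, 1.985, 1.49)  len=0.5003
  (v5,v1,v4) [+-+] → (0.6096, -1.985, 1.49)–(0.6096, -1.985, -1.11448)  len=2.6045
  (v5,v7,v1) [++-] → (0.6096, 1.48473, 1.49)–(0.6096, -1.985, 1.49)  len=3.4697
  (v3,v7,v2) [-+-] → (0.6096, 1.985, 1.49)–(0.6096, 1.985, 1.11448)  len=0.3755
  (v6,v4,v2) [++-] → (0.6096, -1.48473, -1.49)–(0.6096, 1.985, -1.49)  len=3.4697
  (v2,v7,v6) [-++] → (0.6096, 1.985, 1.11448)–(0.6096, 1.985, -1.49)  len=2.6045

Chained into 1 loop(s):
  loop 1: 8 segments, perimeter = 13.9000
Total perimeter = 13.900


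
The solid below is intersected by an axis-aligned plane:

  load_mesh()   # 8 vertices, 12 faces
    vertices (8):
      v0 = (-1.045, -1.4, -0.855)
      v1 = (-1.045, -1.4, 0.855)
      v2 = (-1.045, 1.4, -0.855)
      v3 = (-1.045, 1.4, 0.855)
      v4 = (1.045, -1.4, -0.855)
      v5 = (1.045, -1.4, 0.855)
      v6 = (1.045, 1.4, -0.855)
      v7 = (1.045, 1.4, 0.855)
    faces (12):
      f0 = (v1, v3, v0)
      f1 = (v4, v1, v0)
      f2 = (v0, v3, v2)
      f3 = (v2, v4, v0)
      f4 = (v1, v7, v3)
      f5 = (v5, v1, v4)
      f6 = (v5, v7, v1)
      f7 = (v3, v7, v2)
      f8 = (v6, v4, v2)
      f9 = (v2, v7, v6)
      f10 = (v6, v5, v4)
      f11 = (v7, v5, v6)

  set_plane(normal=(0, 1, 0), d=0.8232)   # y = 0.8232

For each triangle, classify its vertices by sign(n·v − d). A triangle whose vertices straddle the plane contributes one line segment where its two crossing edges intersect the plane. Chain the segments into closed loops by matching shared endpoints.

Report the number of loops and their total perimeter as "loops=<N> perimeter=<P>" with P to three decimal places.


loops=1 perimeter=7.600

Straddling triangles (8 of 12):
  (v1,v3,v0) [-+-] → (-1.045, 0.8232, 0.855)–(-1.045, 0.8232, 0.50274)  len=0.3523
  (v0,v3,v2) [-++] → (-1.045, 0.8232, 0.50274)–(-1.045, 0.8232, -0.855)  len=1.3577
  (v2,v4,v0) [+--] → (-0.61446, 0.8232, -0.855)–(-1.045, 0.8232, -0.855)  len=0.4305
  (v1,v7,v3) [-++] → (0.61446, 0.8232, 0.855)–(-1.045, 0.8232, 0.855)  len=1.6595
  (v5,v7,v1) [-+-] → (1.045, 0.8232, 0.855)–(0.61446, 0.8232, 0.855)  len=0.4305
  (v6,v4,v2) [+-+] → (1.045, 0.8232, -0.855)–(-0.61446, 0.8232, -0.855)  len=1.6595
  (v6,v5,v4) [+--] → (1.045, 0.8232, -0.50274)–(1.045, 0.8232, -0.855)  len=0.3523
  (v7,v5,v6) [+-+] → (1.045, 0.8232, 0.855)–(1.045, 0.8232, -0.50274)  len=1.3577

Chained into 1 loop(s):
  loop 1: 8 segments, perimeter = 7.6000
Total perimeter = 7.600


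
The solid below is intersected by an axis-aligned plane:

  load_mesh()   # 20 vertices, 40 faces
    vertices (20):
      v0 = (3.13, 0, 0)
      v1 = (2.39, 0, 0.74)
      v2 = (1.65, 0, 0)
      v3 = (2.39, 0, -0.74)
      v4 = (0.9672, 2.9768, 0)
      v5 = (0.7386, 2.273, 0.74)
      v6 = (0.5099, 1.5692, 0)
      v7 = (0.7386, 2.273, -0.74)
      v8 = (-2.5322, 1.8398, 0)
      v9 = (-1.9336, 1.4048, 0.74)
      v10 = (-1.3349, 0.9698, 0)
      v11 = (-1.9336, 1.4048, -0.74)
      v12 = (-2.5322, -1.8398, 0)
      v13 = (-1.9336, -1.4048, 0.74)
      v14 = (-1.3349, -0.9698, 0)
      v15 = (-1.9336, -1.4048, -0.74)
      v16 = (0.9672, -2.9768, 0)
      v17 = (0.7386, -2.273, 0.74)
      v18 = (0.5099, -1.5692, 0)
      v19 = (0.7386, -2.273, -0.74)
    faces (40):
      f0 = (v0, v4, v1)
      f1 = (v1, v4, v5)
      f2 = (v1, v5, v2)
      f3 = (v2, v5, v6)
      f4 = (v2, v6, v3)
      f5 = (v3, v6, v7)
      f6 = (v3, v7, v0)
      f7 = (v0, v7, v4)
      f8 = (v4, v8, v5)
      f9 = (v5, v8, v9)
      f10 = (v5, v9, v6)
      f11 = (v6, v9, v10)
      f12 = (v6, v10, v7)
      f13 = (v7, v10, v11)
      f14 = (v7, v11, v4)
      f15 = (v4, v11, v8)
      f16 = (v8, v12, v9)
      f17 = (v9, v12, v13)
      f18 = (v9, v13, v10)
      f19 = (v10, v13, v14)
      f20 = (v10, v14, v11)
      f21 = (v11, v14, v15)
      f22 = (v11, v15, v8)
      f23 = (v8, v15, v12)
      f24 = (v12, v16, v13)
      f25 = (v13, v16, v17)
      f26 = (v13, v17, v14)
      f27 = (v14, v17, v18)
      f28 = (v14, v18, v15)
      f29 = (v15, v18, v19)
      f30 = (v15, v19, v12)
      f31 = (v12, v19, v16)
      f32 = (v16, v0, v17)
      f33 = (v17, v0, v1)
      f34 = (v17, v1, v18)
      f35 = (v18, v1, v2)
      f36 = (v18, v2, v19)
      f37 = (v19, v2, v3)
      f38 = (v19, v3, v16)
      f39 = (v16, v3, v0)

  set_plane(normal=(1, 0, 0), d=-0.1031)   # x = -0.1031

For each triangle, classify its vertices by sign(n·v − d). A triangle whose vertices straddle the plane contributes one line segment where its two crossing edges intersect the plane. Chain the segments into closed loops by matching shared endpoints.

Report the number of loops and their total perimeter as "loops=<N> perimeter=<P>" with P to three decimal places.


Straddling triangles (16 of 40):
  (v4,v8,v5) [+-+] → (-0.1031, 2.62905, 0)–(-0.1031, 2.16152, 0.54957)  len=0.7215
  (v5,v8,v9) [+--] → (-0.1031, 2.16152, 0.54957)–(-0.1031, 1.99953, 0.74)  len=0.2500
  (v5,v9,v6) [+-+] → (-0.1031, 1.99953, 0.74)–(-0.1031, 1.52796, 0.185644)  len=0.7278
  (v6,v9,v10) [+--] → (-0.1031, 1.52796, 0.185644)–(-0.1031, 1.37003, 0)  len=0.2437
  (v6,v10,v7) [+-+] → (-0.1031, 1.37003, 0)–(-0.1031, 1.74399, -0.43961)  len=0.5772
  (v7,v10,v11) [+--] → (-0.1031, 1.74399, -0.43961)–(-0.1031, 1.99953, -0.74)  len=0.3944
  (v7,v11,v4) [+-+] → (-0.1031, 1.99953, -0.74)–(-0.1031, 2.39678, -0.273036)  len=0.6131
  (v4,v11,v8) [+--] → (-0.1031, 2.39678, -0.273036)–(-0.1031, 2.62905, 0)  len=0.3585
  (v12,v16,v13) [-+-] → (-0.1031, -2.62905, 0)–(-0.1031, -2.39678, 0.273036)  len=0.3585
  (v13,v16,v17) [-++] → (-0.1031, -2.39678, 0.273036)–(-0.1031, -1.99953, 0.74)  len=0.6131
  (v13,v17,v14) [-+-] → (-0.1031, -1.99953, 0.74)–(-0.1031, -1.74399, 0.43961)  len=0.3944
  (v14,v17,v18) [-++] → (-0.1031, -1.74399, 0.43961)–(-0.1031, -1.37003, 0)  len=0.5772
  (v14,v18,v15) [-+-] → (-0.1031, -1.37003, 0)–(-0.1031, -1.52796, -0.185644)  len=0.2437
  (v15,v18,v19) [-++] → (-0.1031, -1.52796, -0.185644)–(-0.1031, -1.99953, -0.74)  len=0.7278
  (v15,v19,v12) [-+-] → (-0.1031, -1.99953, -0.74)–(-0.1031, -2.16152, -0.54957)  len=0.2500
  (v12,v19,v16) [-++] → (-0.1031, -2.16152, -0.54957)–(-0.1031, -2.62905, 0)  len=0.7215

Chained into 2 loop(s):
  loop 1: 8 segments, perimeter = 3.8861
  loop 2: 8 segments, perimeter = 3.8861
Total perimeter = 7.772

loops=2 perimeter=7.772


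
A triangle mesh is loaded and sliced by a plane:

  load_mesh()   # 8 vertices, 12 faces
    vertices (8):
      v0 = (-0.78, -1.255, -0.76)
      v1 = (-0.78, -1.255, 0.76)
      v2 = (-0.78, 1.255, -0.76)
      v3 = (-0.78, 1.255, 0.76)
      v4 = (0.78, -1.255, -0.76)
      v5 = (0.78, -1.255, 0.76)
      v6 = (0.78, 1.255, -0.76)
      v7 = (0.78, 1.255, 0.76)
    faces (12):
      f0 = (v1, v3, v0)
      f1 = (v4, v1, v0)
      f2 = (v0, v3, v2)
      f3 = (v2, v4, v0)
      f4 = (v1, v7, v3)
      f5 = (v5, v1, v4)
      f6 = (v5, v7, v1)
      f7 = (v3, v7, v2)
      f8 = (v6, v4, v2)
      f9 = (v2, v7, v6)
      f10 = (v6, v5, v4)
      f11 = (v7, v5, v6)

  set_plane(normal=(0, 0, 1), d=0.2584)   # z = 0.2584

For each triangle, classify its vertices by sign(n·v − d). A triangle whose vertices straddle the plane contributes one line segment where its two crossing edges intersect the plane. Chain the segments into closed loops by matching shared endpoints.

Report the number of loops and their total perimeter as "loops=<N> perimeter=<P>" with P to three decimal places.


Straddling triangles (8 of 12):
  (v1,v3,v0) [++-] → (-0.78, 0.4267, 0.2584)–(-0.78, -1.255, 0.2584)  len=1.6817
  (v4,v1,v0) [-+-] → (-0.2652, -1.255, 0.2584)–(-0.78, -1.255, 0.2584)  len=0.5148
  (v0,v3,v2) [-+-] → (-0.78, 0.4267, 0.2584)–(-0.78, 1.255, 0.2584)  len=0.8283
  (v5,v1,v4) [++-] → (-0.2652, -1.255, 0.2584)–(0.78, -1.255, 0.2584)  len=1.0452
  (v3,v7,v2) [++-] → (0.2652, 1.255, 0.2584)–(-0.78, 1.255, 0.2584)  len=1.0452
  (v2,v7,v6) [-+-] → (0.2652, 1.255, 0.2584)–(0.78, 1.255, 0.2584)  len=0.5148
  (v6,v5,v4) [-+-] → (0.78, -0.4267, 0.2584)–(0.78, -1.255, 0.2584)  len=0.8283
  (v7,v5,v6) [++-] → (0.78, -0.4267, 0.2584)–(0.78, 1.255, 0.2584)  len=1.6817

Chained into 1 loop(s):
  loop 1: 8 segments, perimeter = 8.1400
Total perimeter = 8.140

loops=1 perimeter=8.140


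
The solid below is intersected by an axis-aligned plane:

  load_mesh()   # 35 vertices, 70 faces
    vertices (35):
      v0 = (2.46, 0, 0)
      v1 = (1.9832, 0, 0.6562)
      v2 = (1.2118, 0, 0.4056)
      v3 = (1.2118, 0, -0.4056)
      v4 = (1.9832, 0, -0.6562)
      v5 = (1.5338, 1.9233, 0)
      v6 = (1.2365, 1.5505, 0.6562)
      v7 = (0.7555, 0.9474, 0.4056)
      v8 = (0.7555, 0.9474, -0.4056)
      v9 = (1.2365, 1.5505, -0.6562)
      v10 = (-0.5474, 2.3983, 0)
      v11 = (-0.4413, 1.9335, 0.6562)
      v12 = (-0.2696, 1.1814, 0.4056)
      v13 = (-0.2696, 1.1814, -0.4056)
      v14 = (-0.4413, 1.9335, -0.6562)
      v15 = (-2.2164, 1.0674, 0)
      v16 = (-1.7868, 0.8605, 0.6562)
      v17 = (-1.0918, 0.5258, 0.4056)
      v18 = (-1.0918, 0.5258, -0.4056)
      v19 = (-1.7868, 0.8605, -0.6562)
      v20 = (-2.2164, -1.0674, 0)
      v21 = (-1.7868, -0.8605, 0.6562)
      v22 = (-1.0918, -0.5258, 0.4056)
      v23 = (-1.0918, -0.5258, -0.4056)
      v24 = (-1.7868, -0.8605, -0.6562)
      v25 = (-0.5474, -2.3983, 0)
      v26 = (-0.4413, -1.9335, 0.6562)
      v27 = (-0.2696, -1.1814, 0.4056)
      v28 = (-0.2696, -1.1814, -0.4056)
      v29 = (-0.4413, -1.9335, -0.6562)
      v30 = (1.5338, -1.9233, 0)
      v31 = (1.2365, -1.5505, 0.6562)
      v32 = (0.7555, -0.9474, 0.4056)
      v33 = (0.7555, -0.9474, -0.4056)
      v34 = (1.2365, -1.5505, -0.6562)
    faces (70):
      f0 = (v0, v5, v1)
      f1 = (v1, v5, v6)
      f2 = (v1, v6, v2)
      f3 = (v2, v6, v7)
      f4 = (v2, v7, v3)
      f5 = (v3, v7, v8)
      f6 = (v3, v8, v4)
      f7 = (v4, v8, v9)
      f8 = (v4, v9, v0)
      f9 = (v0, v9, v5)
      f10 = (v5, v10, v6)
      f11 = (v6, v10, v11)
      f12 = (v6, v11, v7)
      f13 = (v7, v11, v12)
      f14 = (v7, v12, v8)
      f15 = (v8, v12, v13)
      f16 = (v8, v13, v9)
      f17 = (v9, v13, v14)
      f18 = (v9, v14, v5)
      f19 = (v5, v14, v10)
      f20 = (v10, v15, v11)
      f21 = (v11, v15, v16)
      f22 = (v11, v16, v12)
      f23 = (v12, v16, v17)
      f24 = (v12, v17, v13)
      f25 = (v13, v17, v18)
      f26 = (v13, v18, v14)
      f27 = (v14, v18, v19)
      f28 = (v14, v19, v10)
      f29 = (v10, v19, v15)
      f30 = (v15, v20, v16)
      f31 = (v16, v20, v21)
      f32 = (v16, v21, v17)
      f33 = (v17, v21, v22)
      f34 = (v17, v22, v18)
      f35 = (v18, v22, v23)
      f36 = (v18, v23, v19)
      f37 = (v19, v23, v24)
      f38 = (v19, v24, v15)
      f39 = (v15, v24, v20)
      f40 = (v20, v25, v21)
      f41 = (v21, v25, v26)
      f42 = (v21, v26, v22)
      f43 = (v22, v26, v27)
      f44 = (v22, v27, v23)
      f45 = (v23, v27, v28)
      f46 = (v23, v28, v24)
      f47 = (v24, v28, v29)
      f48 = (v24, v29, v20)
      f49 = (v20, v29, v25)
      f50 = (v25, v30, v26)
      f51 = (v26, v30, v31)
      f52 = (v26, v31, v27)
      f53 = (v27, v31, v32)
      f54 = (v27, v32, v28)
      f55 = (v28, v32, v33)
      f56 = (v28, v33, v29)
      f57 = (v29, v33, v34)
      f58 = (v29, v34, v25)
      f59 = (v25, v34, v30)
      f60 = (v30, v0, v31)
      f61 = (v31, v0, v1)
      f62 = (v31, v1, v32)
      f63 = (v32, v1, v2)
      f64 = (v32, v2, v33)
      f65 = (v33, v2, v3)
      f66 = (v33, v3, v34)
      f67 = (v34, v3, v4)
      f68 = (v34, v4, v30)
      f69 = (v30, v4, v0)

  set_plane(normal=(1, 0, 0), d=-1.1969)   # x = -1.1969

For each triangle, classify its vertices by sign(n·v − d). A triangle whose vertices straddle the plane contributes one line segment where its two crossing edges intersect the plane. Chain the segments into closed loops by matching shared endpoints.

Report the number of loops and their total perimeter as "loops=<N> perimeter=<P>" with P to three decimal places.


Straddling triangles (18 of 70):
  (v10,v15,v11) [+-+] → (-1.1969, 1.88037, 0)–(-1.1969, 1.56483, 0.376878)  len=0.4915
  (v11,v15,v16) [+--] → (-1.1969, 1.56483, 0.376878)–(-1.1969, 1.33093, 0.6562)  len=0.3643
  (v11,v16,v12) [+-+] → (-1.1969, 1.33093, 0.6562)–(-1.1969, 0.985269, 0.558765)  len=0.3591
  (v12,v16,v17) [+-+] → (-1.1969, 0.985269, 0.558765)–(-1.1969, 0.576414, 0.443496)  len=0.4248
  (v14,v18,v19) [++-] → (-1.1969, 0.576414, -0.443496)–(-1.1969, 1.33093, -0.6562)  len=0.7839
  (v14,v19,v10) [+-+] → (-1.1969, 1.33093, -0.6562)–(-1.1969, 1.59243, -0.343878)  len=0.4073
  (v10,v19,v15) [+--] → (-1.1969, 1.59243, -0.343878)–(-1.1969, 1.88037, 0)  len=0.4485
  (v16,v21,v17) [--+] → (-1.1969, 0.31616, 0.443496)–(-1.1969, 0.576414, 0.443496)  len=0.2603
  (v17,v21,v22) [+-+] → (-1.1969, 0.31616, 0.443496)–(-1.1969, -0.576414, 0.443496)  len=0.8926
  (v18,v23,v19) [++-] → (-1.1969, -0.31616, -0.443496)–(-1.1969, 0.576414, -0.443496)  len=0.8926
  (v19,v23,v24) [-+-] → (-1.1969, -0.31616, -0.443496)–(-1.1969, -0.576414, -0.443496)  len=0.2603
  (v20,v25,v21) [-+-] → (-1.1969, -1.88037, 0)–(-1.1969, -1.59243, 0.343878)  len=0.4485
  (v21,v25,v26) [-++] → (-1.1969, -1.59243, 0.343878)–(-1.1969, -1.33093, 0.6562)  len=0.4073
  (v21,v26,v22) [-++] → (-1.1969, -1.33093, 0.6562)–(-1.1969, -0.576414, 0.443496)  len=0.7839
  (v23,v28,v24) [++-] → (-1.1969, -0.985269, -0.558765)–(-1.1969, -0.576414, -0.443496)  len=0.4248
  (v24,v28,v29) [-++] → (-1.1969, -0.985269, -0.558765)–(-1.1969, -1.33093, -0.6562)  len=0.3591
  (v24,v29,v20) [-+-] → (-1.1969, -1.33093, -0.6562)–(-1.1969, -1.56483, -0.376878)  len=0.3643
  (v20,v29,v25) [-++] → (-1.1969, -1.56483, -0.376878)–(-1.1969, -1.88037, 0)  len=0.4915

Chained into 1 loop(s):
  loop 1: 18 segments, perimeter = 8.8648
Total perimeter = 8.865

loops=1 perimeter=8.865


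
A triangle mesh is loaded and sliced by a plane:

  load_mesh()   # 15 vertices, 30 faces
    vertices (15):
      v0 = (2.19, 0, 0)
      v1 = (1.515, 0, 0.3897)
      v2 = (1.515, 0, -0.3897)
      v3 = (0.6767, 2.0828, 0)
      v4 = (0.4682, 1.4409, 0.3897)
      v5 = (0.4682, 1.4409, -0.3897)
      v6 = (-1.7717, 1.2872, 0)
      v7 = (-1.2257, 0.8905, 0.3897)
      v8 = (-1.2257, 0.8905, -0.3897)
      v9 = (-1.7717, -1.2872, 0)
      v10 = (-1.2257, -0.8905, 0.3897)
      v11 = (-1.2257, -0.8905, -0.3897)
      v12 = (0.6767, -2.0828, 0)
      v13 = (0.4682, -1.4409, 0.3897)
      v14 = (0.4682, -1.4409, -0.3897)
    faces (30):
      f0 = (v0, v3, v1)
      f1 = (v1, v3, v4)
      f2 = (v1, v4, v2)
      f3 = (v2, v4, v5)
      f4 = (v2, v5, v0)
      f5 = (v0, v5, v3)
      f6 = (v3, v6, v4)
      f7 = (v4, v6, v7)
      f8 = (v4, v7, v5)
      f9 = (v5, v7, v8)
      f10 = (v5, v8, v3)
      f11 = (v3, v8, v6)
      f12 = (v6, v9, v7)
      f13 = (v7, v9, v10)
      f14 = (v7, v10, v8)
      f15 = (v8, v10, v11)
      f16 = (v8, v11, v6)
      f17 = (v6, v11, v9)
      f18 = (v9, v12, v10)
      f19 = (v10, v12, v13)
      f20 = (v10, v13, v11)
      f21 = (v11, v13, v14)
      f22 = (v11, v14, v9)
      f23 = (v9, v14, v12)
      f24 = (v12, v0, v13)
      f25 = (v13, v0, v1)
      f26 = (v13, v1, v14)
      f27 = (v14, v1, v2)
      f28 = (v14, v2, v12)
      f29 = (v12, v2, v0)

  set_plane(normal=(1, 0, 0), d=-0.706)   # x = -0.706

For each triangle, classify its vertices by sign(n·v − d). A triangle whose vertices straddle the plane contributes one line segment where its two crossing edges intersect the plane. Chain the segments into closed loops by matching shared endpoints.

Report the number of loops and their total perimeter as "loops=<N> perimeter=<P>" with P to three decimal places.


Straddling triangles (12 of 30):
  (v3,v6,v4) [+-+] → (-0.706, 1.6335, 0)–(-0.706, 1.36033, 0.185412)  len=0.3301
  (v4,v6,v7) [+--] → (-0.706, 1.36033, 0.185412)–(-0.706, 1.05937, 0.3897)  len=0.3637
  (v4,v7,v5) [+-+] → (-0.706, 1.05937, 0.3897)–(-0.706, 1.05937, 0.150575)  len=0.2391
  (v5,v7,v8) [+--] → (-0.706, 1.05937, 0.150575)–(-0.706, 1.05937, -0.3897)  len=0.5403
  (v5,v8,v3) [+-+] → (-0.706, 1.05937, -0.3897)–(-0.706, 1.21621, -0.283241)  len=0.1896
  (v3,v8,v6) [+--] → (-0.706, 1.21621, -0.283241)–(-0.706, 1.6335, 0)  len=0.5043
  (v9,v12,v10) [-+-] → (-0.706, -1.6335, 0)–(-0.706, -1.21621, 0.283241)  len=0.5043
  (v10,v12,v13) [-++] → (-0.706, -1.21621, 0.283241)–(-0.706, -1.05937, 0.3897)  len=0.1896
  (v10,v13,v11) [-+-] → (-0.706, -1.05937, 0.3897)–(-0.706, -1.05937, -0.150575)  len=0.5403
  (v11,v13,v14) [-++] → (-0.706, -1.05937, -0.150575)–(-0.706, -1.05937, -0.3897)  len=0.2391
  (v11,v14,v9) [-+-] → (-0.706, -1.05937, -0.3897)–(-0.706, -1.36033, -0.185412)  len=0.3637
  (v9,v14,v12) [-++] → (-0.706, -1.36033, -0.185412)–(-0.706, -1.6335, 0)  len=0.3301

Chained into 2 loop(s):
  loop 1: 6 segments, perimeter = 2.1672
  loop 2: 6 segments, perimeter = 2.1672
Total perimeter = 4.334

loops=2 perimeter=4.334


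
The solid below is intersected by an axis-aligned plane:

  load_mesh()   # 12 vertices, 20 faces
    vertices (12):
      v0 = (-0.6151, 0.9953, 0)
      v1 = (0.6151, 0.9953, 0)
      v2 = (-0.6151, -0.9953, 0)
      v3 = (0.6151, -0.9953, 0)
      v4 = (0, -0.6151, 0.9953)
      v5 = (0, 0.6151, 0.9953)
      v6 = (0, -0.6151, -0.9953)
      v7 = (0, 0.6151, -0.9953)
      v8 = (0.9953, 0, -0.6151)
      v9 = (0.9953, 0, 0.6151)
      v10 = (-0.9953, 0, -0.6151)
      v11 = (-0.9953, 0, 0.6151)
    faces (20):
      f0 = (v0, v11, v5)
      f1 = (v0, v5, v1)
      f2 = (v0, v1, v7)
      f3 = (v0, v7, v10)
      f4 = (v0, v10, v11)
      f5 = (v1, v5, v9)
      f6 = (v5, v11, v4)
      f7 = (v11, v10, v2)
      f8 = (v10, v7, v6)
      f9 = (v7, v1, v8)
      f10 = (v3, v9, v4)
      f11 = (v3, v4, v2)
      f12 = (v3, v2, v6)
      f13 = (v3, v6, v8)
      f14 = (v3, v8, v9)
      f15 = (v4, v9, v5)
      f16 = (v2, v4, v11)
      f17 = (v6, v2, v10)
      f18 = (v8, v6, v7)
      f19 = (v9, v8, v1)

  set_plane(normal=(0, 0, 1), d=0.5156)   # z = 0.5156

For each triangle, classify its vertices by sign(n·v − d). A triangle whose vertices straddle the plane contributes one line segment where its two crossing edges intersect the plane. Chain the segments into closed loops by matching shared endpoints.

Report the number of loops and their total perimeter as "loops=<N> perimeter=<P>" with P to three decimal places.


Straddling triangles (10 of 20):
  (v0,v11,v5) [-++] → (-0.933798, 0.161002, 0.5156)–(-0.296457, 0.798343, 0.5156)  len=0.9013
  (v0,v5,v1) [-+-] → (-0.296457, 0.798343, 0.5156)–(0.296457, 0.798343, 0.5156)  len=0.5929
  (v0,v10,v11) [--+] → (-0.9953, 0, 0.5156)–(-0.933798, 0.161002, 0.5156)  len=0.1723
  (v1,v5,v9) [-++] → (0.296457, 0.798343, 0.5156)–(0.933798, 0.161002, 0.5156)  len=0.9013
  (v11,v10,v2) [+--] → (-0.9953, 0, 0.5156)–(-0.933798, -0.161002, 0.5156)  len=0.1723
  (v3,v9,v4) [-++] → (0.933798, -0.161002, 0.5156)–(0.296457, -0.798343, 0.5156)  len=0.9013
  (v3,v4,v2) [-+-] → (0.296457, -0.798343, 0.5156)–(-0.296457, -0.798343, 0.5156)  len=0.5929
  (v3,v8,v9) [--+] → (0.9953, 0, 0.5156)–(0.933798, -0.161002, 0.5156)  len=0.1723
  (v2,v4,v11) [-++] → (-0.296457, -0.798343, 0.5156)–(-0.933798, -0.161002, 0.5156)  len=0.9013
  (v9,v8,v1) [+--] → (0.9953, 0, 0.5156)–(0.933798, 0.161002, 0.5156)  len=0.1723

Chained into 1 loop(s):
  loop 1: 10 segments, perimeter = 5.4806
Total perimeter = 5.481

loops=1 perimeter=5.481


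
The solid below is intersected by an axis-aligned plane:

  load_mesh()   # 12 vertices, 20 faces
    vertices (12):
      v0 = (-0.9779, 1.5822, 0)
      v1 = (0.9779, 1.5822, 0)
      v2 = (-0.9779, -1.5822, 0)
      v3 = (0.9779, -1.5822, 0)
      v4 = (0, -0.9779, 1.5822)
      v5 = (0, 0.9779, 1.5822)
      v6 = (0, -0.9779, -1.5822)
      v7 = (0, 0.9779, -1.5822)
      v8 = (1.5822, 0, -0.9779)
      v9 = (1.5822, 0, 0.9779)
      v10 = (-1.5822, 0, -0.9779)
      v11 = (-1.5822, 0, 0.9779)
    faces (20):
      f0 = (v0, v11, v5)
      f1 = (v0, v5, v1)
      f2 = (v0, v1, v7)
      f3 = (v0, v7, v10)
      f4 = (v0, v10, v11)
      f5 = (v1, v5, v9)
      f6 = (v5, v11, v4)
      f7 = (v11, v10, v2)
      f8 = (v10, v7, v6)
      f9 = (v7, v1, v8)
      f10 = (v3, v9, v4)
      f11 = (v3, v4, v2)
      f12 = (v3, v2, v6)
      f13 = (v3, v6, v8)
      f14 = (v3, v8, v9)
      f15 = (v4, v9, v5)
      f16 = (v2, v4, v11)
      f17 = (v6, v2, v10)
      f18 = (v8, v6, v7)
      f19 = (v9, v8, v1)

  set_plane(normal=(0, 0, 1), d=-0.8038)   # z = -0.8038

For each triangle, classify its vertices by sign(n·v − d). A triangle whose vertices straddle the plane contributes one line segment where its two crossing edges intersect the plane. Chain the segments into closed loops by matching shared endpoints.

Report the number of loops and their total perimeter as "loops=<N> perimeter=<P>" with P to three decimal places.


Straddling triangles (10 of 20):
  (v0,v1,v7) [++-] → (0.481101, 1.2752, -0.8038)–(-0.481101, 1.2752, -0.8038)  len=0.9622
  (v0,v7,v10) [+--] → (-0.481101, 1.2752, -0.8038)–(-1.47461, 0.281686, -0.8038)  len=1.4050
  (v0,v10,v11) [+-+] → (-1.47461, 0.281686, -0.8038)–(-1.5822, 0, -0.8038)  len=0.3015
  (v11,v10,v2) [+-+] → (-1.5822, 0, -0.8038)–(-1.47461, -0.281686, -0.8038)  len=0.3015
  (v7,v1,v8) [-+-] → (0.481101, 1.2752, -0.8038)–(1.47461, 0.281686, -0.8038)  len=1.4050
  (v3,v2,v6) [++-] → (-0.481101, -1.2752, -0.8038)–(0.481101, -1.2752, -0.8038)  len=0.9622
  (v3,v6,v8) [+--] → (0.481101, -1.2752, -0.8038)–(1.47461, -0.281686, -0.8038)  len=1.4050
  (v3,v8,v9) [+-+] → (1.47461, -0.281686, -0.8038)–(1.5822, 0, -0.8038)  len=0.3015
  (v6,v2,v10) [-+-] → (-0.481101, -1.2752, -0.8038)–(-1.47461, -0.281686, -0.8038)  len=1.4050
  (v9,v8,v1) [+-+] → (1.5822, 0, -0.8038)–(1.47461, 0.281686, -0.8038)  len=0.3015

Chained into 1 loop(s):
  loop 1: 10 segments, perimeter = 8.7507
Total perimeter = 8.751

loops=1 perimeter=8.751


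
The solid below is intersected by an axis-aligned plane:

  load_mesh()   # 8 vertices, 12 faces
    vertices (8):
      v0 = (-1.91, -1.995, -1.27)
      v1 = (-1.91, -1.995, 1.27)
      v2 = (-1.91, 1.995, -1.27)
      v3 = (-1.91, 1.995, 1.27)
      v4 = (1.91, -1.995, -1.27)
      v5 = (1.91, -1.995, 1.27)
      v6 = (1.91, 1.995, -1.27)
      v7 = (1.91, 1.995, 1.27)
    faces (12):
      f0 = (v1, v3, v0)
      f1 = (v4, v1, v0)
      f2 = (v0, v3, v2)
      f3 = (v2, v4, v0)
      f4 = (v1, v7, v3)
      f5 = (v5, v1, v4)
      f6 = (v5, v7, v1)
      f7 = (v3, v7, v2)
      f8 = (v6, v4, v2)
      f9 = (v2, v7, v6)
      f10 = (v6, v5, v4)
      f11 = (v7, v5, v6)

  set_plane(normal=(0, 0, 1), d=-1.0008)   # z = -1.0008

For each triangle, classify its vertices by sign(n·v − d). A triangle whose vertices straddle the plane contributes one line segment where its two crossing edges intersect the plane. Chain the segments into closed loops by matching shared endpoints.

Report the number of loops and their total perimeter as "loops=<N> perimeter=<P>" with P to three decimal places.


loops=1 perimeter=15.620

Straddling triangles (8 of 12):
  (v1,v3,v0) [++-] → (-1.91, -1.57212, -1.0008)–(-1.91, -1.995, -1.0008)  len=0.4229
  (v4,v1,v0) [-+-] → (1.50514, -1.995, -1.0008)–(-1.91, -1.995, -1.0008)  len=3.4151
  (v0,v3,v2) [-+-] → (-1.91, -1.57212, -1.0008)–(-1.91, 1.995, -1.0008)  len=3.5671
  (v5,v1,v4) [++-] → (1.50514, -1.995, -1.0008)–(1.91, -1.995, -1.0008)  len=0.4049
  (v3,v7,v2) [++-] → (-1.50514, 1.995, -1.0008)–(-1.91, 1.995, -1.0008)  len=0.4049
  (v2,v7,v6) [-+-] → (-1.50514, 1.995, -1.0008)–(1.91, 1.995, -1.0008)  len=3.4151
  (v6,v5,v4) [-+-] → (1.91, 1.57212, -1.0008)–(1.91, -1.995, -1.0008)  len=3.5671
  (v7,v5,v6) [++-] → (1.91, 1.57212, -1.0008)–(1.91, 1.995, -1.0008)  len=0.4229

Chained into 1 loop(s):
  loop 1: 8 segments, perimeter = 15.6200
Total perimeter = 15.620


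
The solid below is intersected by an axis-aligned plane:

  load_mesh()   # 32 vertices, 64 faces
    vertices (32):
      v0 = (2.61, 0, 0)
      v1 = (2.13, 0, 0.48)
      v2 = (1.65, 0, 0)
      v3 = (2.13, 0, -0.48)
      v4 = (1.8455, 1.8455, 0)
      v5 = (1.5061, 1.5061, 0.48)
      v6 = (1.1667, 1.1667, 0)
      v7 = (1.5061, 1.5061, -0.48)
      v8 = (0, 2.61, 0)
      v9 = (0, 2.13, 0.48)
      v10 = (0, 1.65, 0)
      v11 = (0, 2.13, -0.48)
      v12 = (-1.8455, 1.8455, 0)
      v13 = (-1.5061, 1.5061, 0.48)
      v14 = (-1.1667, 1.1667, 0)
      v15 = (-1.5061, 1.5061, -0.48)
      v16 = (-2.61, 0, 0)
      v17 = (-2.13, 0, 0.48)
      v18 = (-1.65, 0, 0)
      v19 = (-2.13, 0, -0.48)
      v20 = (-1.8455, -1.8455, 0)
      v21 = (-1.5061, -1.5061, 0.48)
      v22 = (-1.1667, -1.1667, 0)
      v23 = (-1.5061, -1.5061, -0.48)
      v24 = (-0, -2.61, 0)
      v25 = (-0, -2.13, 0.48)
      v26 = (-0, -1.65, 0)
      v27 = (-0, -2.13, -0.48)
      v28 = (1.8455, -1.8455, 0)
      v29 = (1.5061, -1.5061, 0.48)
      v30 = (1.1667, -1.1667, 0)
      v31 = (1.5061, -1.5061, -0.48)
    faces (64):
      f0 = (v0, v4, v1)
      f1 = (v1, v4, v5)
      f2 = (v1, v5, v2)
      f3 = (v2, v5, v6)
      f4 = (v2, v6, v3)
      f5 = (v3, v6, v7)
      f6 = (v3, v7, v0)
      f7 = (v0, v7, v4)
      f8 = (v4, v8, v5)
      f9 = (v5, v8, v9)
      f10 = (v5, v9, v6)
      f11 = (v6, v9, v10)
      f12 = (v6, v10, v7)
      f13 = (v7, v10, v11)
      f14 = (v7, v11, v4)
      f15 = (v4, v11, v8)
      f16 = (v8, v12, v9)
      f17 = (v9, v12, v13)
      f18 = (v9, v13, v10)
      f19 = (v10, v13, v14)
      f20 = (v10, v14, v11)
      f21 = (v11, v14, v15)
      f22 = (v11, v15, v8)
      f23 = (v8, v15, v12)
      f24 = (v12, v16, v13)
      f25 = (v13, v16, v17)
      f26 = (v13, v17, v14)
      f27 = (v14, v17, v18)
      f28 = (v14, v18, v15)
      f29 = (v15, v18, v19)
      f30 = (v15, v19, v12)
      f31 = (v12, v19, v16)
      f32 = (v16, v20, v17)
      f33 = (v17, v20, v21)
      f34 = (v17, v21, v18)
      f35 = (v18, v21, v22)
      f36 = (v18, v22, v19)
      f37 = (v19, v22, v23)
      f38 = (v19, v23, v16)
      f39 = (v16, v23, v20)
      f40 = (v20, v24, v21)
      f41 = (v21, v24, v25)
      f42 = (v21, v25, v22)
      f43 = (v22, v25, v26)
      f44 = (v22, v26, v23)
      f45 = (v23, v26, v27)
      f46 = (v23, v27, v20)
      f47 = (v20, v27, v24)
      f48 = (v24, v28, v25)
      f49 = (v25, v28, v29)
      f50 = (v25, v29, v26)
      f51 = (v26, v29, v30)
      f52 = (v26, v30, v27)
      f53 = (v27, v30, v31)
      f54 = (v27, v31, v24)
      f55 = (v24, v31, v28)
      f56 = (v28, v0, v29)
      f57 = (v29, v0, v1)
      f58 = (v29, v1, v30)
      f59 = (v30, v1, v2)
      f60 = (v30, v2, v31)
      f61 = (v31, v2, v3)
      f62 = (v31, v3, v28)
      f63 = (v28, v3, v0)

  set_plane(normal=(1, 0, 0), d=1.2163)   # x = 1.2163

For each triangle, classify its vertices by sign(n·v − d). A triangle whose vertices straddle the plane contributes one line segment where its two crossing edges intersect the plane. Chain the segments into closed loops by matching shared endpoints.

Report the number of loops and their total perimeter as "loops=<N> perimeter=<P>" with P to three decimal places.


Straddling triangles (20 of 64):
  (v2,v5,v6) [++-] → (1.2163, 1.2163, 0.0701473)–(1.2163, 1.04696, 0)  len=0.1833
  (v2,v6,v3) [+-+] → (1.2163, 1.04696, 0)–(1.2163, 1.10663, -0.024715)  len=0.0646
  (v3,v6,v7) [+-+] → (1.2163, 1.10663, -0.024715)–(1.2163, 1.2163, -0.0701473)  len=0.1187
  (v4,v8,v5) [+-+] → (1.2163, 2.10615, 0)–(1.2163, 1.71851, 0.38764)  len=0.5482
  (v5,v8,v9) [+--] → (1.2163, 1.71851, 0.38764)–(1.2163, 1.62615, 0.48)  len=0.1306
  (v5,v9,v6) [+--] → (1.2163, 1.62615, 0.48)–(1.2163, 1.2163, 0.0701473)  len=0.5796
  (v6,v10,v7) [--+] → (1.2163, 1.53379, -0.38764)–(1.2163, 1.2163, -0.0701473)  len=0.4490
  (v7,v10,v11) [+--] → (1.2163, 1.53379, -0.38764)–(1.2163, 1.62615, -0.48)  len=0.1306
  (v7,v11,v4) [+-+] → (1.2163, 1.62615, -0.48)–(1.2163, 1.9425, -0.16365)  len=0.4474
  (v4,v11,v8) [+--] → (1.2163, 1.9425, -0.16365)–(1.2163, 2.10615, 0)  len=0.2314
  (v24,v28,v25) [-+-] → (1.2163, -2.10615, 0)–(1.2163, -1.9425, 0.16365)  len=0.2314
  (v25,v28,v29) [-++] → (1.2163, -1.9425, 0.16365)–(1.2163, -1.62615, 0.48)  len=0.4474
  (v25,v29,v26) [-+-] → (1.2163, -1.62615, 0.48)–(1.2163, -1.53379, 0.38764)  len=0.1306
  (v26,v29,v30) [-+-] → (1.2163, -1.53379, 0.38764)–(1.2163, -1.2163, 0.0701473)  len=0.4490
  (v27,v30,v31) [--+] → (1.2163, -1.2163, -0.0701473)–(1.2163, -1.62615, -0.48)  len=0.5796
  (v27,v31,v24) [-+-] → (1.2163, -1.62615, -0.48)–(1.2163, -1.71851, -0.38764)  len=0.1306
  (v24,v31,v28) [-++] → (1.2163, -1.71851, -0.38764)–(1.2163, -2.10615, 0)  len=0.5482
  (v29,v1,v30) [++-] → (1.2163, -1.10663, 0.024715)–(1.2163, -1.2163, 0.0701473)  len=0.1187
  (v30,v1,v2) [-++] → (1.2163, -1.10663, 0.024715)–(1.2163, -1.04696, 0)  len=0.0646
  (v30,v2,v31) [-++] → (1.2163, -1.04696, 0)–(1.2163, -1.2163, -0.0701473)  len=0.1833

Chained into 2 loop(s):
  loop 1: 10 segments, perimeter = 2.8835
  loop 2: 10 segments, perimeter = 2.8835
Total perimeter = 5.767

loops=2 perimeter=5.767


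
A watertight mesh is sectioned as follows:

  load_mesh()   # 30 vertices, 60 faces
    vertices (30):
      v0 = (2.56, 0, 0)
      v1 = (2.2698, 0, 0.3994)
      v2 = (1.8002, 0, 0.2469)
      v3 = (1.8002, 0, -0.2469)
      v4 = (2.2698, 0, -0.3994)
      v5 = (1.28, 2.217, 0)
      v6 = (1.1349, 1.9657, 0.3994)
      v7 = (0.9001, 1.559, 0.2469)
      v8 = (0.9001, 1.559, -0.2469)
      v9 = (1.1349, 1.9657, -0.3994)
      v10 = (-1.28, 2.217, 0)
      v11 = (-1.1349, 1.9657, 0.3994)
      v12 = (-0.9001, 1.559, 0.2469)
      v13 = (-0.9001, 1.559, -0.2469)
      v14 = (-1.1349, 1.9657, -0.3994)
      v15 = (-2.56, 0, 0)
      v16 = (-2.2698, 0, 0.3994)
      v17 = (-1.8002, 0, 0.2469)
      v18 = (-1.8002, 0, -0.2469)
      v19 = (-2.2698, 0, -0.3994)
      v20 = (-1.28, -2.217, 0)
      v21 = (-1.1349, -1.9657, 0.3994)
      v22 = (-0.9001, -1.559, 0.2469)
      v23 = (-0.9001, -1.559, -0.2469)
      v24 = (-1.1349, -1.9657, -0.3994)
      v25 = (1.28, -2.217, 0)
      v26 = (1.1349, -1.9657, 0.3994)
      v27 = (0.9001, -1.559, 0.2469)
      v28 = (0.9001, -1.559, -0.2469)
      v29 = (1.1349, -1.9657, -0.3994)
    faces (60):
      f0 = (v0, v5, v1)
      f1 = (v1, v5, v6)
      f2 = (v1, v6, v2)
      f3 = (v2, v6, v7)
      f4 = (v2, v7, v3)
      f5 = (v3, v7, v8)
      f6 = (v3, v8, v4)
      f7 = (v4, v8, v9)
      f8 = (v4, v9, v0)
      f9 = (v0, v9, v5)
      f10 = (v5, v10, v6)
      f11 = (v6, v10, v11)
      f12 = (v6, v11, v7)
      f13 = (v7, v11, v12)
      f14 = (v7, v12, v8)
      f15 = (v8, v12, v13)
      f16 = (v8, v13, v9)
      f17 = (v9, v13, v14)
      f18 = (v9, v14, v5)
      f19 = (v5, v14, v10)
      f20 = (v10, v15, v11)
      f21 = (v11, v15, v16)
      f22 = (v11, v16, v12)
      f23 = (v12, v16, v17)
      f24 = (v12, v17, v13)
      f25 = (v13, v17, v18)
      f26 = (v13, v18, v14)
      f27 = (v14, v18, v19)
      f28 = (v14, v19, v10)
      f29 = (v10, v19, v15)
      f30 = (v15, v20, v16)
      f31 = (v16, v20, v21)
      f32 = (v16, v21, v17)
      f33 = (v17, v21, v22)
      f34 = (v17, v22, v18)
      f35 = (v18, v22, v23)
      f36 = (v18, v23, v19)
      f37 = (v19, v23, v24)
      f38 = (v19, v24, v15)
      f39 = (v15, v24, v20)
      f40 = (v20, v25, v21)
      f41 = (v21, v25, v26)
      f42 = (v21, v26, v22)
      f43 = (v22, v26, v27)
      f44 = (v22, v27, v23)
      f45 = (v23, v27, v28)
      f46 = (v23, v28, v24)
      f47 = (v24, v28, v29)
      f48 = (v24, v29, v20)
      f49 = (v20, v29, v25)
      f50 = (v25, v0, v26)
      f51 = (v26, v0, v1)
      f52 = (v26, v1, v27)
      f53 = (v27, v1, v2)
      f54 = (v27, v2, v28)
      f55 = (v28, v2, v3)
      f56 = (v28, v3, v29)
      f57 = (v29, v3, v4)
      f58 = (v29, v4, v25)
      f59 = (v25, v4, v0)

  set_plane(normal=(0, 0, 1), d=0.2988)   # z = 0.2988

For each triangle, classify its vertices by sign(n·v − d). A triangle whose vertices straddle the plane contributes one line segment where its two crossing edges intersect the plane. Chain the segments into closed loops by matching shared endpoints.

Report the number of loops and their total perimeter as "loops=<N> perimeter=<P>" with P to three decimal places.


Straddling triangles (24 of 60):
  (v0,v5,v1) [--+] → (2.02049, 0.558413, 0.2988)–(2.34289, 0, 0.2988)  len=0.6448
  (v1,v5,v6) [+-+] → (2.02049, 0.558413, 0.2988)–(1.17145, 2.029, 0.2988)  len=1.6981
  (v1,v6,v2) [++-] → (1.57378, 0.668982, 0.2988)–(1.96002, 0, 0.2988)  len=0.7725
  (v2,v6,v7) [-+-] → (1.57378, 0.668982, 0.2988)–(0.980009, 1.69741, 0.2988)  len=1.1875
  (v5,v10,v6) [--+] → (0.52664, 2.029, 0.2988)–(1.17145, 2.029, 0.2988)  len=0.6448
  (v6,v10,v11) [+-+] → (0.52664, 2.029, 0.2988)–(-1.17145, 2.029, 0.2988)  len=1.6981
  (v6,v11,v7) [++-] → (0.207533, 1.69741, 0.2988)–(0.980009, 1.69741, 0.2988)  len=0.7725
  (v7,v11,v12) [-+-] → (0.207533, 1.69741, 0.2988)–(-0.980009, 1.69741, 0.2988)  len=1.1875
  (v10,v15,v11) [--+] → (-1.49385, 1.47058, 0.2988)–(-1.17145, 2.029, 0.2988)  len=0.6448
  (v11,v15,v16) [+-+] → (-1.49385, 1.47058, 0.2988)–(-2.34289, 0, 0.2988)  len=1.6981
  (v11,v16,v12) [++-] → (-1.36625, 1.02843, 0.2988)–(-0.980009, 1.69741, 0.2988)  len=0.7725
  (v12,v16,v17) [-+-] → (-1.36625, 1.02843, 0.2988)–(-1.96002, 0, 0.2988)  len=1.1875
  (v15,v20,v16) [--+] → (-2.02049, -0.558413, 0.2988)–(-2.34289, 0, 0.2988)  len=0.6448
  (v16,v20,v21) [+-+] → (-2.02049, -0.558413, 0.2988)–(-1.17145, -2.029, 0.2988)  len=1.6981
  (v16,v21,v17) [++-] → (-1.57378, -0.668982, 0.2988)–(-1.96002, 0, 0.2988)  len=0.7725
  (v17,v21,v22) [-+-] → (-1.57378, -0.668982, 0.2988)–(-0.980009, -1.69741, 0.2988)  len=1.1875
  (v20,v25,v21) [--+] → (-0.52664, -2.029, 0.2988)–(-1.17145, -2.029, 0.2988)  len=0.6448
  (v21,v25,v26) [+-+] → (-0.52664, -2.029, 0.2988)–(1.17145, -2.029, 0.2988)  len=1.6981
  (v21,v26,v22) [++-] → (-0.207533, -1.69741, 0.2988)–(-0.980009, -1.69741, 0.2988)  len=0.7725
  (v22,v26,v27) [-+-] → (-0.207533, -1.69741, 0.2988)–(0.980009, -1.69741, 0.2988)  len=1.1875
  (v25,v0,v26) [--+] → (1.49385, -1.47058, 0.2988)–(1.17145, -2.029, 0.2988)  len=0.6448
  (v26,v0,v1) [+-+] → (1.49385, -1.47058, 0.2988)–(2.34289, 0, 0.2988)  len=1.6981
  (v26,v1,v27) [++-] → (1.36625, -1.02843, 0.2988)–(0.980009, -1.69741, 0.2988)  len=0.7725
  (v27,v1,v2) [-+-] → (1.36625, -1.02843, 0.2988)–(1.96002, 0, 0.2988)  len=1.1875

Chained into 2 loop(s):
  loop 1: 12 segments, perimeter = 14.0573
  loop 2: 12 segments, perimeter = 11.7601
Total perimeter = 25.817

loops=2 perimeter=25.817
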